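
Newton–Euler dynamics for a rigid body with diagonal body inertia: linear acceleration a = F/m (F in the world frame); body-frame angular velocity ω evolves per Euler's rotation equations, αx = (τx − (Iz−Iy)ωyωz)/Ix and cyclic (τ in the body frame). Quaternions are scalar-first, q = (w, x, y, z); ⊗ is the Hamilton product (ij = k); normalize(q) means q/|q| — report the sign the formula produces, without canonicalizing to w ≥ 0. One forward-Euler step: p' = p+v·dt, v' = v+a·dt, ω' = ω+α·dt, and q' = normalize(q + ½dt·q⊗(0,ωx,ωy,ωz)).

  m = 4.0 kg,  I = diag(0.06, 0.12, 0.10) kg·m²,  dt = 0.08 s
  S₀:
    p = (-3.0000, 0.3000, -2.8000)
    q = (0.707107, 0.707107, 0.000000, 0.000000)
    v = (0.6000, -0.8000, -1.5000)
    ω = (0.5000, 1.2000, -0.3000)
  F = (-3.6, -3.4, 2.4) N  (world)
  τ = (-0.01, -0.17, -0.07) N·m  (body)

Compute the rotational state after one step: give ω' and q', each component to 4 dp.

(τ − ω×Iω)/I = (-0.2867, -1.4667, -1.0600)
new body rate ω' = (0.4771, 1.0827, -0.3848)
2q̇ = q⊗(0,ω) = (-0.3535535, 0.3535535, 1.0606605, 0.6363963)
updated quaternion q' = (0.6920, 0.7202, 0.0424, 0.0254)

ω' = (0.4771, 1.0827, -0.3848)
q' = (0.6920, 0.7202, 0.0424, 0.0254)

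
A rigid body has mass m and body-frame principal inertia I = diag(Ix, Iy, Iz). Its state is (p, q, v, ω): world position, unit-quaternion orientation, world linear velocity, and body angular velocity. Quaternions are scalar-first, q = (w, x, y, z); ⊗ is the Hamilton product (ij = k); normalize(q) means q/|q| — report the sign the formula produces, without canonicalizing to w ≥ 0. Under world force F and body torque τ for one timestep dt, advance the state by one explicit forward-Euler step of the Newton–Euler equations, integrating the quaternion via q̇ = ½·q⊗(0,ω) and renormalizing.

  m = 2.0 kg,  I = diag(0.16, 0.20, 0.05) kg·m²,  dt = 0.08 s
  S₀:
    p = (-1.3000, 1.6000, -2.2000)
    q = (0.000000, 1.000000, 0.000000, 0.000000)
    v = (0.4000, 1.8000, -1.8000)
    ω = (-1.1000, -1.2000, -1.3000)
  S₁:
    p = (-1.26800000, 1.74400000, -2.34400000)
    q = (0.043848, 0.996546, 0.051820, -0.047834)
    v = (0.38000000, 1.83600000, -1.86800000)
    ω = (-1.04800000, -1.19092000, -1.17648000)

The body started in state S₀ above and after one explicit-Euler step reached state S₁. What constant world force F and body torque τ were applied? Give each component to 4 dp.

F = (-0.5000, 0.9000, -1.7000)
τ = (-0.1300, 0.1800, 0.1300)

rate change Δω = (0.05200000, 0.00908000, 0.12352000)
precession coupling = (-0.2340, 0.1573, 0.0528)
I·α + gyro = (-0.1300, 0.1800, 0.1300)
Δv = v₁−v₀ = (-0.02000000, 0.03600000, -0.06800000)
F = m·Δv/dt = (-0.5000, 0.9000, -1.7000)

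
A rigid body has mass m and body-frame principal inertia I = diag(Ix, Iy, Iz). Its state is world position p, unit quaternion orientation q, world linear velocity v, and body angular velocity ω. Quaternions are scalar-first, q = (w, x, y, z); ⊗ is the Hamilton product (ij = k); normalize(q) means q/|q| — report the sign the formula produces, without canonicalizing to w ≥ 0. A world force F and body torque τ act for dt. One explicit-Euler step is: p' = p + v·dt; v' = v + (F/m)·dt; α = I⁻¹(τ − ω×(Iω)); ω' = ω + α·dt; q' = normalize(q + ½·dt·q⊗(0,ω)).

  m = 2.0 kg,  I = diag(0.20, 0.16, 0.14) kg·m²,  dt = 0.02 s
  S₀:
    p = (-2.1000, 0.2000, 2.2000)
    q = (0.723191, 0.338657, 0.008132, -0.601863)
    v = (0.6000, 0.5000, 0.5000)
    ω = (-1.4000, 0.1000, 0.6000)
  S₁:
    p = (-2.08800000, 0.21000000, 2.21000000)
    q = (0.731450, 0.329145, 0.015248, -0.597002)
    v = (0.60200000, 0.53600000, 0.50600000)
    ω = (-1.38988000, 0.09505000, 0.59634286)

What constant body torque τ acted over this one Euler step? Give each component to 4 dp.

Δω = ω₁−ω₀ = (0.01012000, -0.00495000, -0.00365714)
applied torque τ = (0.1000, -0.0900, -0.0200)

τ = (0.1000, -0.0900, -0.0200)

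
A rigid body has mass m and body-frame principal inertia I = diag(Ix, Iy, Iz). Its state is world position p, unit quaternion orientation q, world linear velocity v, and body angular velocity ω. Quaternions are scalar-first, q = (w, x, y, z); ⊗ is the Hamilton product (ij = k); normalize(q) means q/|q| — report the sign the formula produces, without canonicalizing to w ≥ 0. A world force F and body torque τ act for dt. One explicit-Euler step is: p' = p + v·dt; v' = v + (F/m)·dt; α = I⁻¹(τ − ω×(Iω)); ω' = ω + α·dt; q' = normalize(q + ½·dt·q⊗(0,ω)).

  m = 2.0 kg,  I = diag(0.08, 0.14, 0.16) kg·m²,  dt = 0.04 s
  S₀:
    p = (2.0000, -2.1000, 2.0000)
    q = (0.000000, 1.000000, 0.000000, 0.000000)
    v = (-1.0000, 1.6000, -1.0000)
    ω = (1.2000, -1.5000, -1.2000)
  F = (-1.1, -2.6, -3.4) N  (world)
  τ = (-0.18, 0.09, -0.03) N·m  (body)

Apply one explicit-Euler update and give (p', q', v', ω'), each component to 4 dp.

p' = (1.9600, -2.0360, 1.9600)
q' = (-0.0240, 0.9990, 0.0240, -0.0300)
v' = (-1.0220, 1.5480, -1.0680)
ω' = (1.0920, -1.5072, -1.1805)

angular accel α = (-2.7000, -0.1800, 0.4875)
new body rate ω' = (1.0920, -1.5072, -1.1805)
2q̇ = q⊗(0,ω) = (-1.2000000, 0.0000000, 1.2000000, -1.5000000)
q + ½dt·q⊗(0,ω), renormalized = (-0.0240, 0.9990, 0.0240, -0.0300)
p' = p + v·dt = (1.9600, -2.0360, 1.9600)
new velocity v' = (-1.0220, 1.5480, -1.0680)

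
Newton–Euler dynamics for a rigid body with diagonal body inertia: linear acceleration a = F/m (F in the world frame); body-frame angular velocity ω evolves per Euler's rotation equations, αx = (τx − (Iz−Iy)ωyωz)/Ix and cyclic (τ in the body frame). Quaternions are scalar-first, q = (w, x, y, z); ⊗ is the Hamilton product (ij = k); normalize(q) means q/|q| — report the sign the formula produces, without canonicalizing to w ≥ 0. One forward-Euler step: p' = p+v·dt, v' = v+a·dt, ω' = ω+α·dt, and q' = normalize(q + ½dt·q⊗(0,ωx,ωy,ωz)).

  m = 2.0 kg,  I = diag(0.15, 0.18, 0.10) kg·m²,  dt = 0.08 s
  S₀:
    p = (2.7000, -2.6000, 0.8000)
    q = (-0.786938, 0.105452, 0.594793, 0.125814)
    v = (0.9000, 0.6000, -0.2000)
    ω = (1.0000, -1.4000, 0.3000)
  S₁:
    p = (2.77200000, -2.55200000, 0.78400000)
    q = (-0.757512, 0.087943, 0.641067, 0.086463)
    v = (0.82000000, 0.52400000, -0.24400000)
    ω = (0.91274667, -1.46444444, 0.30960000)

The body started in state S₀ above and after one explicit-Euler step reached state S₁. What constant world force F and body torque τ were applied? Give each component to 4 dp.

rate change Δω = (-0.08725333, -0.06444444, 0.00960000)
ω₀×(Iω₀) = (0.0336, 0.0150, -0.0420)
I·α + gyro = (-0.1300, -0.1300, -0.0300)
Δv = v₁−v₀ = (-0.08000000, -0.07600000, -0.04400000)
F = m·Δv/dt = (-2.0000, -1.9000, -1.1000)

F = (-2.0000, -1.9000, -1.1000)
τ = (-0.1300, -0.1300, -0.0300)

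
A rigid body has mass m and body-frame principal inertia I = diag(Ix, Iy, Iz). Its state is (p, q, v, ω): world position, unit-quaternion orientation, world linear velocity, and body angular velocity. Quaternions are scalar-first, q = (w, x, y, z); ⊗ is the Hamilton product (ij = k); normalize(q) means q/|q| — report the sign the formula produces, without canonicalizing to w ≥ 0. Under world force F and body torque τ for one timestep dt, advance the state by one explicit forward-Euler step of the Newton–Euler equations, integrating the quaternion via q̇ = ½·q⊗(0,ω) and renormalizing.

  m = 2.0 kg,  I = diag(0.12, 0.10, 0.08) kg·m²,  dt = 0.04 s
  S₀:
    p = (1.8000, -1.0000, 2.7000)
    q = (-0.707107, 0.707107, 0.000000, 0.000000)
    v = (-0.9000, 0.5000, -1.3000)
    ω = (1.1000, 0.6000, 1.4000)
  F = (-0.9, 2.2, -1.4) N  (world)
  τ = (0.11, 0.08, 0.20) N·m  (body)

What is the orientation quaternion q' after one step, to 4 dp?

q' = (-0.7222, 0.6911, -0.0283, -0.0113)

q⊗(0,ω) = (-0.7778177, -0.7778177, -1.4142140, -0.5656856)
q + ½dt·q⊗(0,ω), renormalized = (-0.7222, 0.6911, -0.0283, -0.0113)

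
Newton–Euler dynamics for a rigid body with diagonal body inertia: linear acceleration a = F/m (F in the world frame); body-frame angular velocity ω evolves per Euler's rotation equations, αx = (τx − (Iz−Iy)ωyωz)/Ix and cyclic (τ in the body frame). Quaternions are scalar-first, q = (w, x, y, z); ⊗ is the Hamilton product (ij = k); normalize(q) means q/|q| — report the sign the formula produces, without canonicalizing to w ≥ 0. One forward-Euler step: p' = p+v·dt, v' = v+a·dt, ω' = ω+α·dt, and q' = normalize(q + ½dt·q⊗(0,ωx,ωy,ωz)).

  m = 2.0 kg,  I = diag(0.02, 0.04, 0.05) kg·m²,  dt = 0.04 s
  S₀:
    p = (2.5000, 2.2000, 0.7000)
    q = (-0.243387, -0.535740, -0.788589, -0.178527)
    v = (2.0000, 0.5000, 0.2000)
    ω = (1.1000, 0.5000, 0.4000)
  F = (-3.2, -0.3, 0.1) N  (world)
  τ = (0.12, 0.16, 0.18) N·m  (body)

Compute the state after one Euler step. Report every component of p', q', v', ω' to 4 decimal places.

linear accel F/m = (-1.6000, -0.1500, 0.0500)
new position p' = (2.5800, 2.2200, 0.7080)
v' = v + a·dt = (1.9360, 0.4940, 0.2020)
precession coupling ω×(Iω) = (0.0020, -0.0132, 0.0110)
angular accel α = (5.9000, 4.3300, 3.3800)
ω' = ω + α·dt = (1.3360, 0.6732, 0.5352)
Hamilton product q⊗(0,ω) = (1.0550193, -0.4938978, -0.1037772, 0.5022231)
q' = normalize(q + ½dt·q⊗(0,ω)) = (-0.2222, -0.5454, -0.7904, -0.1684)

p' = (2.5800, 2.2200, 0.7080)
q' = (-0.2222, -0.5454, -0.7904, -0.1684)
v' = (1.9360, 0.4940, 0.2020)
ω' = (1.3360, 0.6732, 0.5352)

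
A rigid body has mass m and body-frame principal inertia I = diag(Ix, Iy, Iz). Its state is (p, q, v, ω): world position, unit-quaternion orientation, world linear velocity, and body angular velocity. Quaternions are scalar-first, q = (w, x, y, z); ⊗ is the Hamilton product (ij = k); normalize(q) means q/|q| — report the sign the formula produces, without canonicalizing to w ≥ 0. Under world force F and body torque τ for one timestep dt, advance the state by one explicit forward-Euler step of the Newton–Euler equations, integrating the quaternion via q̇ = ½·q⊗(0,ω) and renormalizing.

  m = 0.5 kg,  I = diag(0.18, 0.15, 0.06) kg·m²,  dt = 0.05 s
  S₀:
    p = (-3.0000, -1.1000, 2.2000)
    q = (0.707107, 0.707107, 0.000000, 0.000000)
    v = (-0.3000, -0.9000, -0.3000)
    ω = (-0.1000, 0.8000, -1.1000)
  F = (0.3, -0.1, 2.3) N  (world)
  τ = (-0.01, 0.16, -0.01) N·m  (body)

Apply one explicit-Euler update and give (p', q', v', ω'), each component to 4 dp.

p' = (-3.0150, -1.1450, 2.1850)
q' = (0.7085, 0.7049, 0.0336, -0.0053)
v' = (-0.2700, -0.9100, -0.0700)
ω' = (-0.1248, 0.8489, -1.1103)

ω×(Iω) gyroscopic = (0.0792, 0.0132, 0.0024)
(τ − ω×Iω)/I = (-0.4956, 0.9787, -0.2067)
new body rate ω' = (-0.1248, 0.8489, -1.1103)
Hamilton product q⊗(0,ω) = (0.0707107, -0.0707107, 1.3435033, -0.2121321)
q' = normalize(q + ½dt·q⊗(0,ω)) = (0.7085, 0.7049, 0.0336, -0.0053)
a = F/m = (0.6000, -0.2000, 4.6000)
p' = p + v·dt = (-3.0150, -1.1450, 2.1850)
new velocity v' = (-0.2700, -0.9100, -0.0700)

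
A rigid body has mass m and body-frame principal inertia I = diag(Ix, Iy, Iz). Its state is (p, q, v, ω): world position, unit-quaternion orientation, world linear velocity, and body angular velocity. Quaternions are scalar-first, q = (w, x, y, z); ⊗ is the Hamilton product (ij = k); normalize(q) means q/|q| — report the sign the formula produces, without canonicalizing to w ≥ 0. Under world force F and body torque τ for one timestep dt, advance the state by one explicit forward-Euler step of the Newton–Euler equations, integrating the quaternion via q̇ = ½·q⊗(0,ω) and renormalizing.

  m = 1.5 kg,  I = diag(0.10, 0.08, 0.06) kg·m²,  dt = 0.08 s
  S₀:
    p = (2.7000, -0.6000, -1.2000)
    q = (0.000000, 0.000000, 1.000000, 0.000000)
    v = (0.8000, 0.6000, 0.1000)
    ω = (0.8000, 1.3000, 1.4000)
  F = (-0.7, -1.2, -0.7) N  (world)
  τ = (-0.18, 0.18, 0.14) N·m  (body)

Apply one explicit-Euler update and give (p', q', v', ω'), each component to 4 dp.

p' = (2.7640, -0.5520, -1.1920)
q' = (-0.0518, 0.0558, 0.9966, -0.0319)
v' = (0.7627, 0.5360, 0.0627)
ω' = (0.6851, 1.4352, 1.6144)

ω×(Iω) gyroscopic = (-0.0364, 0.0448, -0.0208)
α = I⁻¹(τ − ω×Iω) = (-1.4360, 1.6900, 2.6800)
ω + α·dt = (0.6851, 1.4352, 1.6144)
2q̇ = q⊗(0,ω) = (-1.3000000, 1.4000000, 0.0000000, -0.8000000)
q + ½dt·q⊗(0,ω), renormalized = (-0.0518, 0.0558, 0.9966, -0.0319)
p + v·dt = (2.7640, -0.5520, -1.1920)
new velocity v' = (0.7627, 0.5360, 0.0627)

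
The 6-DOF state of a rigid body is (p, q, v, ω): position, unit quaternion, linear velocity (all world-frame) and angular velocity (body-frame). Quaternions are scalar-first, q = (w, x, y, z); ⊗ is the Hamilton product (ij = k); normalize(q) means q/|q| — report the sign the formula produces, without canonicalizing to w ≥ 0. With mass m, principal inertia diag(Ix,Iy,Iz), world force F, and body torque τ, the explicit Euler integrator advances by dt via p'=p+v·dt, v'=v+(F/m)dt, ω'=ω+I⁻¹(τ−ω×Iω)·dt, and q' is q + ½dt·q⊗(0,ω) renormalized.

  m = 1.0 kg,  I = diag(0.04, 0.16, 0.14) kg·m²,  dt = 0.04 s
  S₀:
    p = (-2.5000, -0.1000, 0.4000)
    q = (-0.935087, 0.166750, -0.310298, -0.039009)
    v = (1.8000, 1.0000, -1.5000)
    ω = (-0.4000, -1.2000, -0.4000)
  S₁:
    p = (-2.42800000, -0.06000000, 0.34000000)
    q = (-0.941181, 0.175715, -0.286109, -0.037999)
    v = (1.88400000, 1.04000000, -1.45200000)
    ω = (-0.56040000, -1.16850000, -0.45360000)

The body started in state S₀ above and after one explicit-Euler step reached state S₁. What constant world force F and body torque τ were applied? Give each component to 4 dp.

F = (2.1000, 1.0000, 1.2000)
τ = (-0.1700, 0.1100, -0.1300)

Δω = ω₁−ω₀ = (-0.16040000, 0.03150000, -0.05360000)
gyro term ω₀×Iω₀ = (-0.0096, -0.0160, 0.0576)
I·α + gyro = (-0.1700, 0.1100, -0.1300)
v₁ − v₀ = (0.08400000, 0.04000000, 0.04800000)
applied force F = (2.1000, 1.0000, 1.2000)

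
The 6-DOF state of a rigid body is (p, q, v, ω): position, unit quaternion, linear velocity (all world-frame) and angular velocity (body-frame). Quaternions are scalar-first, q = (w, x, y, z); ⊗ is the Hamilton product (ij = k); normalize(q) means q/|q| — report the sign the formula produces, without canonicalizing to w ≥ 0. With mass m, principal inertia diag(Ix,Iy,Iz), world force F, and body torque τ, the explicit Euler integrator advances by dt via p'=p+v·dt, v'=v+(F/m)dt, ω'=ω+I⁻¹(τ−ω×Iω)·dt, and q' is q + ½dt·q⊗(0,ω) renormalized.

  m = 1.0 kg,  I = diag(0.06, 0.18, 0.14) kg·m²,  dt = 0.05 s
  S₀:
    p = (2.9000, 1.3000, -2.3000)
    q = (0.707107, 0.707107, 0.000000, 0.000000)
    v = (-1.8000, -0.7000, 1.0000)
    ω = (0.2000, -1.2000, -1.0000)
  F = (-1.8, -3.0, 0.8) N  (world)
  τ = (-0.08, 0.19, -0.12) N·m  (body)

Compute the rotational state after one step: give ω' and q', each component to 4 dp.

ω' = (0.1733, -1.1517, -1.0326)
q' = (0.7030, 0.7101, -0.0035, -0.0389)

gyro term ω×Iω = (-0.0480, 0.0160, -0.0288)
angular accel α = (-0.5333, 0.9667, -0.6514)
ω' = ω + α·dt = (0.1733, -1.1517, -1.0326)
2q̇ = q⊗(0,ω) = (-0.1414214, 0.1414214, -0.1414214, -1.5556354)
q' = normalize(q + ½dt·q⊗(0,ω)) = (0.7030, 0.7101, -0.0035, -0.0389)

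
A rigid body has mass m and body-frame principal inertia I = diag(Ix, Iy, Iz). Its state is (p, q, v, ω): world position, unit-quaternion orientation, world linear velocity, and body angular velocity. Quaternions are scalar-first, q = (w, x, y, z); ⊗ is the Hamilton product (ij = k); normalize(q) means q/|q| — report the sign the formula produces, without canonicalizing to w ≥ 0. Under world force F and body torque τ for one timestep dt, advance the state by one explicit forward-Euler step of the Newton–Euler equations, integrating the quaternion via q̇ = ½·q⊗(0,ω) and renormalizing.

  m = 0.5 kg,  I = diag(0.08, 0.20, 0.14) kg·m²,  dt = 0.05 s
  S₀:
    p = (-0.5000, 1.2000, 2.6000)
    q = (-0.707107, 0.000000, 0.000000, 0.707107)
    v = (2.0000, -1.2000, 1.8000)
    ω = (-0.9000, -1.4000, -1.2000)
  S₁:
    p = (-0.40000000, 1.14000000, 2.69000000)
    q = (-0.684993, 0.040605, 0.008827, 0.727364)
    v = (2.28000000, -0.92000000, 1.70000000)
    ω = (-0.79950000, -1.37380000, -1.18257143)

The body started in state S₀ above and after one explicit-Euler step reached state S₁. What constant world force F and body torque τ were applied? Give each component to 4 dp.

F = (2.8000, 2.8000, -1.0000)
τ = (0.0600, 0.0400, 0.2000)

Δv = v₁−v₀ = (0.28000000, 0.28000000, -0.10000000)
F = m·Δv/dt = (2.8000, 2.8000, -1.0000)
ω₁ − ω₀ = (0.10050000, 0.02620000, 0.01742857)
gyro term ω₀×Iω₀ = (-0.1008, -0.0648, 0.1512)
applied torque τ = (0.0600, 0.0400, 0.2000)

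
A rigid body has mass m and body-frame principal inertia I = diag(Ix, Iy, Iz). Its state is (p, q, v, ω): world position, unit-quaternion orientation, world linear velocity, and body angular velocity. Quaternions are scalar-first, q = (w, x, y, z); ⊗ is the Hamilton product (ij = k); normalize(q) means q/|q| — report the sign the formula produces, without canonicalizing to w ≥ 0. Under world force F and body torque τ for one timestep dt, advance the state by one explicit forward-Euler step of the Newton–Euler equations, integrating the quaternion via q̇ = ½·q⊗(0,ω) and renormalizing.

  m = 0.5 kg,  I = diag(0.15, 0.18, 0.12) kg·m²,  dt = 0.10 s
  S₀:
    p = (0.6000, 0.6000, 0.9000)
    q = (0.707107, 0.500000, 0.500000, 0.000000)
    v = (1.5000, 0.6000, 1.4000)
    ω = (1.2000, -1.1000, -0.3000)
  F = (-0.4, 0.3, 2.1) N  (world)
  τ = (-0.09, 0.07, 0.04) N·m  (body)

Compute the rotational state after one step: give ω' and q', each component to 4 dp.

gyro term ω×Iω = (-0.0198, -0.0108, -0.0396)
α = I⁻¹(τ − ω×Iω) = (-0.4680, 0.4489, 0.6633)
ω + α·dt = (1.1532, -1.0551, -0.2337)
Hamilton product q⊗(0,ω) = (-0.0500000, 0.6985284, -0.6278177, -1.3621321)
updated quaternion q' = (0.7022, 0.5331, 0.4670, -0.0679)

ω' = (1.1532, -1.0551, -0.2337)
q' = (0.7022, 0.5331, 0.4670, -0.0679)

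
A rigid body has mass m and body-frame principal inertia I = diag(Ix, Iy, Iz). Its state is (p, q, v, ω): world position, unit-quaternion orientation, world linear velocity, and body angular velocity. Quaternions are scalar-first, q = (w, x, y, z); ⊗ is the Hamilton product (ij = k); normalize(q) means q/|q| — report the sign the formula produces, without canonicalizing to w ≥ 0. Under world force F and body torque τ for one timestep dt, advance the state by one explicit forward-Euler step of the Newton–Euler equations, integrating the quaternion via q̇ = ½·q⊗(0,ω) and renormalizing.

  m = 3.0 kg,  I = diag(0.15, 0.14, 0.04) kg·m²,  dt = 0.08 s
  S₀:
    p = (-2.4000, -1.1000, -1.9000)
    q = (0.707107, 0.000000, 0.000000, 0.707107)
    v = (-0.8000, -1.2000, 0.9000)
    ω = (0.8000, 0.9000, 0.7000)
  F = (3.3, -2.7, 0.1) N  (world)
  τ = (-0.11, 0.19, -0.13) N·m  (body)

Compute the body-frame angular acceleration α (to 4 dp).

α = (-0.3133, 0.9171, -3.0700)

ω×(Iω) gyroscopic = (-0.0630, 0.0616, -0.0072)
angular accel α = (-0.3133, 0.9171, -3.0700)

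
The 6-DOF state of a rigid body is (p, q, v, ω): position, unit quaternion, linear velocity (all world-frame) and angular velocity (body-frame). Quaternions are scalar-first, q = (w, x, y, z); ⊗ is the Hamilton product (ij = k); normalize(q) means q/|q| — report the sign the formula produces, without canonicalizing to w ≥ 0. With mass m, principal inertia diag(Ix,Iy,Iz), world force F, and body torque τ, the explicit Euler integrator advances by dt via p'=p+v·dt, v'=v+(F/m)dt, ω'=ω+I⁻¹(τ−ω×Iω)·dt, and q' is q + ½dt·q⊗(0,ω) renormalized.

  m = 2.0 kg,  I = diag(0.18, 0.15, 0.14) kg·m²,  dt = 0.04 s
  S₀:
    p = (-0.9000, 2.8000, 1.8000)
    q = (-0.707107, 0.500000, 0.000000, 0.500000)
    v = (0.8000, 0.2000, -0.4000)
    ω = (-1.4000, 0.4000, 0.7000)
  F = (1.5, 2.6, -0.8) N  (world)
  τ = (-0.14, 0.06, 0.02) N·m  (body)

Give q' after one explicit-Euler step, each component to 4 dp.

q⊗(0,ω) = (0.3500000, 0.7899498, -1.3328428, -0.2949749)
updated quaternion q' = (-0.6997, 0.5155, -0.0266, 0.4938)

q' = (-0.6997, 0.5155, -0.0266, 0.4938)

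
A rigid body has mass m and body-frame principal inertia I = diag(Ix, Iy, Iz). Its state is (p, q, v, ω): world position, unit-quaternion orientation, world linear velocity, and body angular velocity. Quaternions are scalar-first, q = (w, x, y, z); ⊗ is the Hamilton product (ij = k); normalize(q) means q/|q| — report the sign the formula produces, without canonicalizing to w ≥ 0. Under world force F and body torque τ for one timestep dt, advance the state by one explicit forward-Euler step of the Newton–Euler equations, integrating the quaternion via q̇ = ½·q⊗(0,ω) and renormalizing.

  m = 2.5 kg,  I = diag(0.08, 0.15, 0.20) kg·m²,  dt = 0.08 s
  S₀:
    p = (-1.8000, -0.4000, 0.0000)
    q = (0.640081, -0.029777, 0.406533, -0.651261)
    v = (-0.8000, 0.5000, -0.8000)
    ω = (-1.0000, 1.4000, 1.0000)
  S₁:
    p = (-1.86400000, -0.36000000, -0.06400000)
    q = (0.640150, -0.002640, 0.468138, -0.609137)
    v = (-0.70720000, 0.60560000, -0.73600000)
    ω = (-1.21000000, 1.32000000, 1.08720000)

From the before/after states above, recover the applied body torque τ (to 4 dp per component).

τ = (-0.1400, -0.0300, 0.1200)

Δω = ω₁−ω₀ = (-0.21000000, -0.08000000, 0.08720000)
gyro term ω₀×Iω₀ = (0.0700, 0.1200, -0.0980)
applied torque τ = (-0.1400, -0.0300, 0.1200)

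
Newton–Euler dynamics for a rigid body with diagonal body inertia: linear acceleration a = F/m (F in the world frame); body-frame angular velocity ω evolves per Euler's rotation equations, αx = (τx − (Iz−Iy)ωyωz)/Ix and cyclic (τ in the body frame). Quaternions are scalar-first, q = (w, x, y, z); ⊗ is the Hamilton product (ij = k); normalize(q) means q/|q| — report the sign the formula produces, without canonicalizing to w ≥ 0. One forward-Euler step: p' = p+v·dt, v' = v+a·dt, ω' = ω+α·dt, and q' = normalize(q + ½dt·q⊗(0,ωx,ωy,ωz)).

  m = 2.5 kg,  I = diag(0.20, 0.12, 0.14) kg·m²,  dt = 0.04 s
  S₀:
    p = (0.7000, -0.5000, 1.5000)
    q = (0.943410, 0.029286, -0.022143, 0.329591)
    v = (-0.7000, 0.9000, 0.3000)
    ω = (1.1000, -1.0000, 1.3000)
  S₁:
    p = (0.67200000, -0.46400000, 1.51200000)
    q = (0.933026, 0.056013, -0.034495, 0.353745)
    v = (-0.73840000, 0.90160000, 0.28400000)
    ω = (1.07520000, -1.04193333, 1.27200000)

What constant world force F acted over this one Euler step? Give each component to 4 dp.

F = (-2.4000, 0.1000, -1.0000)

velocity change Δv = (-0.03840000, 0.00160000, -0.01600000)
m·(v₁−v₀)/dt = (-2.4000, 0.1000, -1.0000)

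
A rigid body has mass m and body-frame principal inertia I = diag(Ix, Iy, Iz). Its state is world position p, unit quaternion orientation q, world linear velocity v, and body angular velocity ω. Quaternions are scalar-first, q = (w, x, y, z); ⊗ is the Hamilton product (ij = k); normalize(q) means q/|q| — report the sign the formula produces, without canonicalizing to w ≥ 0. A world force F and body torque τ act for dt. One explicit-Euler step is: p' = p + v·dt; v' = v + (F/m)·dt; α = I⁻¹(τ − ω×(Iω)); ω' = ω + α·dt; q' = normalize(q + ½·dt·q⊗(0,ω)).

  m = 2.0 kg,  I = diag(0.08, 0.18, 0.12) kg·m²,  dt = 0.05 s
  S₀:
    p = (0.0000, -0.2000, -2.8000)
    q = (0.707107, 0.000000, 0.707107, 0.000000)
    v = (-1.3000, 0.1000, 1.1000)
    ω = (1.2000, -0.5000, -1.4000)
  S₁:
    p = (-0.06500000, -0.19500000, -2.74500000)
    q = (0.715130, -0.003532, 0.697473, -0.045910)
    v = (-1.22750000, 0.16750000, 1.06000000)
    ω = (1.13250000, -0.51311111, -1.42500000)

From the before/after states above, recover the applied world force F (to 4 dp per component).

v₁ − v₀ = (0.07250000, 0.06750000, -0.04000000)
F = m·Δv/dt = (2.9000, 2.7000, -1.6000)

F = (2.9000, 2.7000, -1.6000)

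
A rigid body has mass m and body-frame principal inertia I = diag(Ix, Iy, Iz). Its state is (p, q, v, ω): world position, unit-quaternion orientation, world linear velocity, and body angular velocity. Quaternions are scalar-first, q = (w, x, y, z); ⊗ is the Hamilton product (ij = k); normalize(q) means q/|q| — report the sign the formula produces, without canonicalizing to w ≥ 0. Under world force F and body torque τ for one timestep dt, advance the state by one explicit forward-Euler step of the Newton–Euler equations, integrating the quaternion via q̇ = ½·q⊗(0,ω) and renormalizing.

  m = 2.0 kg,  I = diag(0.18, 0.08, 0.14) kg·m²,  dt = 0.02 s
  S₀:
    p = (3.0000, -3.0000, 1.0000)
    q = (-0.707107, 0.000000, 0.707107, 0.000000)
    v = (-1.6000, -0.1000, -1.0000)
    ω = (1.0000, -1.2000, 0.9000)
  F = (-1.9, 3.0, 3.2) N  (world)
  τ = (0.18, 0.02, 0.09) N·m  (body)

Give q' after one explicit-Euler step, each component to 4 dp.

q' = (-0.6985, -0.0007, 0.7155, -0.0134)

q⊗(0,ω) = (0.8485284, -0.0707107, 0.8485284, -1.3435033)
q + ½dt·q⊗(0,ω), renormalized = (-0.6985, -0.0007, 0.7155, -0.0134)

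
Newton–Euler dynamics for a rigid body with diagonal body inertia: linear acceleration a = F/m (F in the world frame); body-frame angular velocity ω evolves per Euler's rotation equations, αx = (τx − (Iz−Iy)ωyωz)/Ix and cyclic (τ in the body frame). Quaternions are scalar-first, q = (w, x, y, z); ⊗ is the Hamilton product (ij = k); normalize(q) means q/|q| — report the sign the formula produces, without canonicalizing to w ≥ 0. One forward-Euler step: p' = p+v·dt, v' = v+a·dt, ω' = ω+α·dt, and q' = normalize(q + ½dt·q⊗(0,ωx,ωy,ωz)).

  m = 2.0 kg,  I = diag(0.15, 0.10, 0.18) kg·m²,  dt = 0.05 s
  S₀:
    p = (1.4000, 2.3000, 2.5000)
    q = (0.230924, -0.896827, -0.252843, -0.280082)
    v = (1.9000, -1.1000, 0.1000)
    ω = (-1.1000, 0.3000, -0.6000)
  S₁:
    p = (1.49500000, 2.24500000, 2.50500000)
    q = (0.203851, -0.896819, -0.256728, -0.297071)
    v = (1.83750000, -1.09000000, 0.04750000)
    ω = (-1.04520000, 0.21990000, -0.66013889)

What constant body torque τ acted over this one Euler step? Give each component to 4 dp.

Δω = ω₁−ω₀ = (0.05480000, -0.08010000, -0.06013889)
gyro term ω₀×Iω₀ = (-0.0144, -0.0198, 0.0165)
applied torque τ = (0.1500, -0.1800, -0.2000)

τ = (0.1500, -0.1800, -0.2000)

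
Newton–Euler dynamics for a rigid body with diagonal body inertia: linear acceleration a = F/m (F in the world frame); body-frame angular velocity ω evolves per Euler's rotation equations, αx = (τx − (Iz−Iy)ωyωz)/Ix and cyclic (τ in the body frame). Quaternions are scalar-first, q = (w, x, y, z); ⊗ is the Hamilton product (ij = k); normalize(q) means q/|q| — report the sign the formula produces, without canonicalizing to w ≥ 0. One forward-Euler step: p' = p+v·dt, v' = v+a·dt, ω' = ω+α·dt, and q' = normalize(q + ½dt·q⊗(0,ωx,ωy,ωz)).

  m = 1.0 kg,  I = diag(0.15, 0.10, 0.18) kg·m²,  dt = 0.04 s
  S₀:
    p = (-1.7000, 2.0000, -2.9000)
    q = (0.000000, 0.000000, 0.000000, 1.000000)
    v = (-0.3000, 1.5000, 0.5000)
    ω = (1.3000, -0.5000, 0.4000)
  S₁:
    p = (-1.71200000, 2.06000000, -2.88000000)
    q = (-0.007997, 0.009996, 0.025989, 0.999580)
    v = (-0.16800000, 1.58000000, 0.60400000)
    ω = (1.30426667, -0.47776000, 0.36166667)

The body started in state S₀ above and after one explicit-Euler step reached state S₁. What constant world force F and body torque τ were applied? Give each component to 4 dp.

F = (3.3000, 2.0000, 2.6000)
τ = (0.0000, 0.0400, -0.1400)

Δv = v₁−v₀ = (0.13200000, 0.08000000, 0.10400000)
F = m·Δv/dt = (3.3000, 2.0000, 2.6000)
ω₁ − ω₀ = (0.00426667, 0.02224000, -0.03833333)
ω₀×(Iω₀) = (-0.0160, -0.0156, 0.0325)
I·α + gyro = (0.0000, 0.0400, -0.1400)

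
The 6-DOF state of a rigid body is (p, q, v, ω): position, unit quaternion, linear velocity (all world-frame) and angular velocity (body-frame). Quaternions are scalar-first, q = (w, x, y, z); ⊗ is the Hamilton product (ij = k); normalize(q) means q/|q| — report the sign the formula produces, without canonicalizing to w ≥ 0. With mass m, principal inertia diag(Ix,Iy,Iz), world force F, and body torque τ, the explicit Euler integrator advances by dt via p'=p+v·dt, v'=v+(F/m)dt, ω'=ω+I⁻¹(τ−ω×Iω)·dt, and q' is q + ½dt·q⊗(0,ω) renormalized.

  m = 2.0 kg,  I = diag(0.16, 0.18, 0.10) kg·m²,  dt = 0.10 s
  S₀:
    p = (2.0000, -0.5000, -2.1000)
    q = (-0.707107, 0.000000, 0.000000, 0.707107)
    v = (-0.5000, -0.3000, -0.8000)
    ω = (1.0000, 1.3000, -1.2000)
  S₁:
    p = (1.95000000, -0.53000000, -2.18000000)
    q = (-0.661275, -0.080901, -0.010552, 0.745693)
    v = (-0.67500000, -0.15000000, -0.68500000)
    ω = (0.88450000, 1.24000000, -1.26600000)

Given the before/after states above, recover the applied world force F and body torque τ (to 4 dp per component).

F = (-3.5000, 3.0000, 2.3000)
τ = (-0.0600, -0.1800, -0.0400)

Δω = ω₁−ω₀ = (-0.11550000, -0.06000000, -0.06600000)
ω₀×(Iω₀) = (0.1248, -0.0720, 0.0260)
I·α + gyro = (-0.0600, -0.1800, -0.0400)
v₁ − v₀ = (-0.17500000, 0.15000000, 0.11500000)
F = m·Δv/dt = (-3.5000, 3.0000, 2.3000)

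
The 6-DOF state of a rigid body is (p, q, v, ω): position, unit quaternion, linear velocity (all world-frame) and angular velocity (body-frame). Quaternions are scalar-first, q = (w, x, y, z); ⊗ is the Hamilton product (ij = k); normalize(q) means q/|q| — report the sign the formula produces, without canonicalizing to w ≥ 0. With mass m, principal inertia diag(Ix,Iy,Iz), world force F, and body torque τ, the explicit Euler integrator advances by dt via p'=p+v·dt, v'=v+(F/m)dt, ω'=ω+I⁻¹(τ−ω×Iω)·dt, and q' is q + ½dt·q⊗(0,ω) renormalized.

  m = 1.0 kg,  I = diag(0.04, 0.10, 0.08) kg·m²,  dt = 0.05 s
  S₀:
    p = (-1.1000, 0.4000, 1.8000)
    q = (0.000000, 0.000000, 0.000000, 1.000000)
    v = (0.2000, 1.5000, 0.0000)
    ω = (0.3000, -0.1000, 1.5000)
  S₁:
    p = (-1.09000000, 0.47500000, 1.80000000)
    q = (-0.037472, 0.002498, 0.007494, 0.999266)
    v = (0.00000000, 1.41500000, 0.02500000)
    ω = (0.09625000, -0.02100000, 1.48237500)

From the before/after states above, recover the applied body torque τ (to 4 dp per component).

ω₁ − ω₀ = (-0.20375000, 0.07900000, -0.01762500)
applied torque τ = (-0.1600, 0.1400, -0.0300)

τ = (-0.1600, 0.1400, -0.0300)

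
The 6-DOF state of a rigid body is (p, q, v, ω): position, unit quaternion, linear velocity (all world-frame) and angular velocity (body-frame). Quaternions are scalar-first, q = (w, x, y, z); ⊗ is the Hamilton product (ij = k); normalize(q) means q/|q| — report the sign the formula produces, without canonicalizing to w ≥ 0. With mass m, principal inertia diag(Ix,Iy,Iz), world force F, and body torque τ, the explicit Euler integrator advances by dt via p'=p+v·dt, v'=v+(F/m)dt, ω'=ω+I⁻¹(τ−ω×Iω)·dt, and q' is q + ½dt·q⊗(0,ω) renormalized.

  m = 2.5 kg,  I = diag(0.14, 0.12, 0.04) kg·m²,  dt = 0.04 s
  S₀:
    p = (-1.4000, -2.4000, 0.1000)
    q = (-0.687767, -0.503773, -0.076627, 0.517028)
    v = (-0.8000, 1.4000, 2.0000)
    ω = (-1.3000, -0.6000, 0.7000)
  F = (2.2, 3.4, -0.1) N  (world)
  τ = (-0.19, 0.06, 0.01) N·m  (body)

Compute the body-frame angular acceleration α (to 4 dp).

α = (-1.5971, 1.2583, 0.6400)

precession coupling ω×(Iω) = (0.0336, -0.0910, -0.0156)
(τ − ω×Iω)/I = (-1.5971, 1.2583, 0.6400)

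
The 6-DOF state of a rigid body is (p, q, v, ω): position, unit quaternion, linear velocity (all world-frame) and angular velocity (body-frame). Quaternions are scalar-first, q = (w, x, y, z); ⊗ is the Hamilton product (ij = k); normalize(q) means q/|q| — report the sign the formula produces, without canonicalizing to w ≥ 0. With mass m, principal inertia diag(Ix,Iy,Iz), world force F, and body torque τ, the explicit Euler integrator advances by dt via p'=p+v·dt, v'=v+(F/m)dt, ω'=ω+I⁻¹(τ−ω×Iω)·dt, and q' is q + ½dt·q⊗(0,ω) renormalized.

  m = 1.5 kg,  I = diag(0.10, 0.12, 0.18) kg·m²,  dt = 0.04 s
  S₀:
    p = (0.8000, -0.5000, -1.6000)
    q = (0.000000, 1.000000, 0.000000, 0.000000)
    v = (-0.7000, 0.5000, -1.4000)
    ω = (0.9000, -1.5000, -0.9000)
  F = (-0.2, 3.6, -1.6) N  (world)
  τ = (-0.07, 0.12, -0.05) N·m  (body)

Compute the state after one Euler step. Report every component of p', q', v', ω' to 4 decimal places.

a = F/m = (-0.1333, 2.4000, -1.0667)
p' = p + v·dt = (0.7720, -0.4800, -1.6560)
new velocity v' = (-0.7053, 0.5960, -1.4427)
angular accel α = (-1.5100, 0.4600, -0.1278)
new body rate ω' = (0.8396, -1.4816, -0.9051)
q⊗(0,ω) = (-0.9000000, 0.0000000, 0.9000000, -1.5000000)
updated quaternion q' = (-0.0180, 0.9992, 0.0180, -0.0300)

p' = (0.7720, -0.4800, -1.6560)
q' = (-0.0180, 0.9992, 0.0180, -0.0300)
v' = (-0.7053, 0.5960, -1.4427)
ω' = (0.8396, -1.4816, -0.9051)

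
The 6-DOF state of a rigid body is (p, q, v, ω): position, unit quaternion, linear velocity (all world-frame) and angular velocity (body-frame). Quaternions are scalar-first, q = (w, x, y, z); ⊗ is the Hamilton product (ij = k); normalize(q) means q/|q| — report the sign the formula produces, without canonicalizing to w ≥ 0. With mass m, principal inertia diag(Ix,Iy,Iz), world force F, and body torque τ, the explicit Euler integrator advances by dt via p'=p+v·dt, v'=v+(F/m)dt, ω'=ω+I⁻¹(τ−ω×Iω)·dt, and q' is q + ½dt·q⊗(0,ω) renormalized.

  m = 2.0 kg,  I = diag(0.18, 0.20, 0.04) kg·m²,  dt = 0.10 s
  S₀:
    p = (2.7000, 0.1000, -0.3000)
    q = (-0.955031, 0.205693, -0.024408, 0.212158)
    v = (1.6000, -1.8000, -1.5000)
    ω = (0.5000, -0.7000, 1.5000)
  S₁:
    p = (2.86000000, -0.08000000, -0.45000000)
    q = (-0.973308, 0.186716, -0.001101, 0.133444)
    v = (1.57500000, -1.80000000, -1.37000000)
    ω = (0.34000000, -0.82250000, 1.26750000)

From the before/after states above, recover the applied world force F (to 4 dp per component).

Δv = v₁−v₀ = (-0.02500000, 0.00000000, 0.13000000)
m·(v₁−v₀)/dt = (-0.5000, 0.0000, 2.6000)

F = (-0.5000, 0.0000, 2.6000)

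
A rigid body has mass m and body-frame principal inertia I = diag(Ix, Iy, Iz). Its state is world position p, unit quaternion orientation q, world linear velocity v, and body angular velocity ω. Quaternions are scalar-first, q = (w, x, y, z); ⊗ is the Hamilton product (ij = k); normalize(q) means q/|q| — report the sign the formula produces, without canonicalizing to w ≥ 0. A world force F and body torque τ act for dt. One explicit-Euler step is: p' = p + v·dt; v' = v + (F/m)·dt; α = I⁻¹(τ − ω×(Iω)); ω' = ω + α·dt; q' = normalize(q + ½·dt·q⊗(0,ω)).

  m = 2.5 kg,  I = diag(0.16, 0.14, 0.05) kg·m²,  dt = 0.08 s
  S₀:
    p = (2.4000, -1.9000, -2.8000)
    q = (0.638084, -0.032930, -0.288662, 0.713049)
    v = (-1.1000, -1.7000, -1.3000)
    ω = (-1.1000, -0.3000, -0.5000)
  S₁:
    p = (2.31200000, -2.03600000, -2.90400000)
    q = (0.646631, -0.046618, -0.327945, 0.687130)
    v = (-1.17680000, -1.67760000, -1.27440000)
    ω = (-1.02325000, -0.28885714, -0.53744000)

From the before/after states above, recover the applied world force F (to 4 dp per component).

velocity change Δv = (-0.07680000, 0.02240000, 0.02560000)
F = m·Δv/dt = (-2.4000, 0.7000, 0.8000)

F = (-2.4000, 0.7000, 0.8000)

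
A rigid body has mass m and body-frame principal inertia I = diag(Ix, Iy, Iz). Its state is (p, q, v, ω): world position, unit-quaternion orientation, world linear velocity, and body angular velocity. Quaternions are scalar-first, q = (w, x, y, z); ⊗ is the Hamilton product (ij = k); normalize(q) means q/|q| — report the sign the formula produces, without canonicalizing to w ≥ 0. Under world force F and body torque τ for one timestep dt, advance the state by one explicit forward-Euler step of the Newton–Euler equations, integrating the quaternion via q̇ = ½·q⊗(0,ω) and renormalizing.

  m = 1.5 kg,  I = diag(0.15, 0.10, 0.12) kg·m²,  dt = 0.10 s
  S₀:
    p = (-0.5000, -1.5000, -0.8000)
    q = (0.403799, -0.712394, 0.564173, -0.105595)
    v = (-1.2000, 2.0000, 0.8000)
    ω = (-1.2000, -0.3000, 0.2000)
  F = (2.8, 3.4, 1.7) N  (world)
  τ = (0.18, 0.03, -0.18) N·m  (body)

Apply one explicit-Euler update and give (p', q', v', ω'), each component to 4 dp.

p' = p + v·dt = (-0.6200, -1.3000, -0.7200)
v' = v + a·dt = (-1.0133, 2.2267, 0.9133)
ω×(Iω) gyroscopic = (-0.0012, -0.0072, -0.0180)
α = I⁻¹(τ − ω×Iω) = (1.2080, 0.3720, -1.3500)
new body rate ω' = (-1.0792, -0.2628, 0.0650)
Hamilton product q⊗(0,ω) = (-0.6645019, -0.4034027, 0.1480531, 0.9714856)
updated quaternion q' = (0.3698, -0.7311, 0.5705, -0.0569)

p' = (-0.6200, -1.3000, -0.7200)
q' = (0.3698, -0.7311, 0.5705, -0.0569)
v' = (-1.0133, 2.2267, 0.9133)
ω' = (-1.0792, -0.2628, 0.0650)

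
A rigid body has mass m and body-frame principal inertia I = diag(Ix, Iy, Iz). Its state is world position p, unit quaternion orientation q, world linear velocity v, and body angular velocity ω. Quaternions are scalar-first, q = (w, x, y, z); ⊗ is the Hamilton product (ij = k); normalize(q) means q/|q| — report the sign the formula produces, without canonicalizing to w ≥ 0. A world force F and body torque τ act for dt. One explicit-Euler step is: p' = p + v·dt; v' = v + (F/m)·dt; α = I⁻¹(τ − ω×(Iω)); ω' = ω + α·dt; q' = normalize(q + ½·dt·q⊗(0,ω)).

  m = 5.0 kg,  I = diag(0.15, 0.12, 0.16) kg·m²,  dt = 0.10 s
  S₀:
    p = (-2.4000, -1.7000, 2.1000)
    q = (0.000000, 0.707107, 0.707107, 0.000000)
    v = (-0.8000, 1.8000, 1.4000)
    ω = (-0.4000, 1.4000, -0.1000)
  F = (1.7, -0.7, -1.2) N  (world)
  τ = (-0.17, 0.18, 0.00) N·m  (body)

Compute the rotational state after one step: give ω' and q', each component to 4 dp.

angular accel α = (-1.0960, 1.5033, -0.1050)
ω' = ω + α·dt = (-0.5096, 1.5503, -0.1105)
Hamilton product q⊗(0,ω) = (-0.7071070, -0.0707107, 0.0707107, 1.2727926)
q + ½dt·q⊗(0,ω), renormalized = (-0.0353, 0.7017, 0.7088, 0.0635)

ω' = (-0.5096, 1.5503, -0.1105)
q' = (-0.0353, 0.7017, 0.7088, 0.0635)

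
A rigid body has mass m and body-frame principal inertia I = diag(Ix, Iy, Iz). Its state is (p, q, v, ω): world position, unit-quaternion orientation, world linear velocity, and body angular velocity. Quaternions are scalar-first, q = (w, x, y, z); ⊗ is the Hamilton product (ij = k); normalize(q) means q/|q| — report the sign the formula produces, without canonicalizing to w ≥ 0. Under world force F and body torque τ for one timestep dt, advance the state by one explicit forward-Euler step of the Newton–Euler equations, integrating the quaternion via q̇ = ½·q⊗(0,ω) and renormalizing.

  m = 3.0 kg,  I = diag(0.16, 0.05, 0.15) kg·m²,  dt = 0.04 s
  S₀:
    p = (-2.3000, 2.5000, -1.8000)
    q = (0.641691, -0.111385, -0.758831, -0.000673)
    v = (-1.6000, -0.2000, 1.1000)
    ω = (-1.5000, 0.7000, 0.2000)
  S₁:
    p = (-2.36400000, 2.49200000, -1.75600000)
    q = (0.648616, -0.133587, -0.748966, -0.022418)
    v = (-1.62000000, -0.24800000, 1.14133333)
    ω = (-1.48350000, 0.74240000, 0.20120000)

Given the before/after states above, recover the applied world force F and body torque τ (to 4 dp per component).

F = (-1.5000, -3.6000, 3.1000)
τ = (0.0800, 0.0500, 0.1200)

Δω = ω₁−ω₀ = (0.01650000, 0.04240000, 0.00120000)
τ = I·(Δω/dt) + ω₀×(Iω₀) = (0.0800, 0.0500, 0.1200)
velocity change Δv = (-0.02000000, -0.04800000, 0.04133333)
m·(v₁−v₀)/dt = (-1.5000, -3.6000, 3.1000)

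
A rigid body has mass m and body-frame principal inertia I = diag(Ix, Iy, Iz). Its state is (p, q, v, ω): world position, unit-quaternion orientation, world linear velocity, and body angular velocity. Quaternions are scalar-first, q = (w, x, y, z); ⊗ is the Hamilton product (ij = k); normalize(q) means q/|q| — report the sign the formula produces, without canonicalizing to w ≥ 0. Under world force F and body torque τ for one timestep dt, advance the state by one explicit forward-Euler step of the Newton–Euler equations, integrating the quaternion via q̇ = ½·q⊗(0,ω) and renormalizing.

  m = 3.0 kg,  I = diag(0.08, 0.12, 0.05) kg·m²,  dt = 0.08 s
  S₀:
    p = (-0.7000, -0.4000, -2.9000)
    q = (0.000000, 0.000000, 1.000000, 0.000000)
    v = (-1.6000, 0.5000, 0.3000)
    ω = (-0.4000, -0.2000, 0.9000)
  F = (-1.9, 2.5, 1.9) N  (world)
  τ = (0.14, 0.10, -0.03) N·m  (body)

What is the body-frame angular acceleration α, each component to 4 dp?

precession coupling ω×(Iω) = (0.0126, -0.0108, 0.0032)
α = I⁻¹(τ − ω×Iω) = (1.5925, 0.9233, -0.6640)

α = (1.5925, 0.9233, -0.6640)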